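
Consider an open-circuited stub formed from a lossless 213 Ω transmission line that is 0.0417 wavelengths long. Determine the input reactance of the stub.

βl = 2π × 0.0417 = 15°
tan(βl) = 0.268
For an open-circuited stub, Z_in = −jZ_0·cot(βl) = −jZ_0/tan(βl)

X_in ≈ -794 Ω (capacitive)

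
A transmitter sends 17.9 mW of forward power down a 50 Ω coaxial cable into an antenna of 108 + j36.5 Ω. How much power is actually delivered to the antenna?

P_delivered ≈ 14.7 mW

|Γ| = |(58 + j36.5)/(158 + j36.5)| = 0.423
|Γ|² = 0.179
P_refl = |Γ|²·P_inc = 3.2 mW, P_del = (1 − |Γ|²)·P_inc = 14.7 mW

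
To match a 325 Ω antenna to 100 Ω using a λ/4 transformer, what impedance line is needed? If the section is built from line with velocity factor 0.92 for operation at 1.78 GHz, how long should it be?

Z_qwt ≈ 180 Ω; length ≈ 3.88 cm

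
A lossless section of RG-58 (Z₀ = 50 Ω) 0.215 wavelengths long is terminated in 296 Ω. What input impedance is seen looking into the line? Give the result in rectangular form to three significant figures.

βl = 2π × 0.215 = 77.4°
tan(βl) = tan(77.4°) = 4.47
Z_in = Z_0·(Z_L + jZ_0·tanβl)/(Z_0 + jZ_L·tanβl)
     = 50·(296 + j224)/(50 + j1320)

Z_in ≈ 8.86 − j10.8 Ω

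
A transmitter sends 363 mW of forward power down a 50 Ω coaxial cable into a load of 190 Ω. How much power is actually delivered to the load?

P_delivered ≈ 239 mW

Γ = (190 − 50)/(190 + 50) = 0.583
|Γ|² = 0.34
P_refl = |Γ|²·P_inc = 124 mW, P_del = (1 − |Γ|²)·P_inc = 239 mW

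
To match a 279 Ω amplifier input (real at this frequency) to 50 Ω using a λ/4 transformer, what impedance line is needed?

Z_qwt ≈ 118 Ω

Z_qwt = √(Z_0·R_L) = √(50 × 279) = √13950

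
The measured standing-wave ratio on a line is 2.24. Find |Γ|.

|Γ| ≈ 0.383

|Γ| = (S − 1)/(S + 1) = (2.24 − 1)/(2.24 + 1) = 1.24/3.24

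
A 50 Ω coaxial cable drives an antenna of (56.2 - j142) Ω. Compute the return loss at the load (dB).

Γ = (6.2 − j142)/(106.2 − j142), |Γ| = 0.802
RL = −20·log₁₀|Γ| = −20·log₁₀(0.802)

RL ≈ 1.92 dB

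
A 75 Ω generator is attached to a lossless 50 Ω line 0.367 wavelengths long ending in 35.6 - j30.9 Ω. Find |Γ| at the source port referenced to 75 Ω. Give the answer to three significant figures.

βl = 2π × 0.367 = 132°
tan(βl) = -1.11
Z_in = Z_0·(Z_L + jZ_0·tanβl)/(Z_0 + jZ_L·tanβl) = 110 + j1.04 Ω
Γ_s = (Z_in − Z_s)/(Z_in + Z_s) = (34.9 + j1.04)/(185 + j1.04), |Γ_s| = 0.189

|Γ| ≈ 0.189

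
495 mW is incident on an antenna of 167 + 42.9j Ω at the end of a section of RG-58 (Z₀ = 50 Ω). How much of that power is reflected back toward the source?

P_reflected ≈ 157 mW

|Γ| = |(117 + j42.9)/(217 + j42.9)| = 0.563
|Γ|² = 0.317
P_refl = |Γ|²·P_inc = 157 mW, P_del = (1 − |Γ|²)·P_inc = 338 mW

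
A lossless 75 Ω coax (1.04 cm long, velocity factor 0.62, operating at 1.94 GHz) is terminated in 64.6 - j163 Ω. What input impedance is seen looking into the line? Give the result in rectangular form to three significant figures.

Z_in ≈ 13.2 − j40.3 Ω

λ = v/f = 0.62·c / 1.94 GHz = 0.0959 m
βl = 2π·l/λ = 2π × 0.108 = 39.1°
tan(βl) = tan(39.1°) = 0.811
Z_in = Z_0·(Z_L + jZ_0·tanβl)/(Z_0 + jZ_L·tanβl)
     = 75·(64.6 − j102)/(207 + j52.4)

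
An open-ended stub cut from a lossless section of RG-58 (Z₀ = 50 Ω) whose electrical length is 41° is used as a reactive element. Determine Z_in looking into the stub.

tan(βl) = 0.869
For an open-ended stub, Z_in = −jZ_0·cot(βl) = −jZ_0/tan(βl)

Z_in ≈ −j57.5 Ω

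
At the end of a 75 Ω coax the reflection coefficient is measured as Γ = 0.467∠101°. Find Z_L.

Z_L ≈ 42 + j49.2 Ω

Z_L = Z_0·(1 + Γ)/(1 − Γ) = 75·(0.911 + j0.458)/(1.09 − j0.458)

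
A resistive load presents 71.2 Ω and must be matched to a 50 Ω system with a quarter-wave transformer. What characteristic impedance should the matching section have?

Z_qwt ≈ 59.7 Ω

Z_qwt = √(Z_0·R_L) = √(50 × 71.2) = √3560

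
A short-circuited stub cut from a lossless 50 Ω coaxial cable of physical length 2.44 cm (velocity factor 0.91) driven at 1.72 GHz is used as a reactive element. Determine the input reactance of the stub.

X_in ≈ 72.3 Ω (inductive)

λ = v/f = 0.91·c / 1.72 GHz = 0.159 m
βl = 2π·l/λ = 2π × 0.154 = 55.3°
tan(βl) = 1.45
For a short-circuited stub, Z_in = jZ_0·tan(βl)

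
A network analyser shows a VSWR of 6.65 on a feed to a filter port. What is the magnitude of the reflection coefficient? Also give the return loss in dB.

|Γ| = (S − 1)/(S + 1) = (6.65 − 1)/(6.65 + 1) = 5.65/7.65
RL = −20·log₁₀|Γ| = −20·log₁₀(0.739)

|Γ| ≈ 0.739; return loss ≈ 2.63 dB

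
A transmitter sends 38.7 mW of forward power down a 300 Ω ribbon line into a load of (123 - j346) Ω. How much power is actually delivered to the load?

P_delivered ≈ 19.1 mW

|Γ| = |(-177 − j346)/(423 − j346)| = 0.711
|Γ|² = 0.506
P_refl = |Γ|²·P_inc = 19.6 mW, P_del = (1 − |Γ|²)·P_inc = 19.1 mW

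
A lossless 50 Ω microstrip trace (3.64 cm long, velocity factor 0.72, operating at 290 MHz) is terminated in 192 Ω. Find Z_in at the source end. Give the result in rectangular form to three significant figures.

λ = v/f = 0.72·c / 290 MHz = 0.745 m
βl = 2π·l/λ = 2π × 0.0489 = 17.6°
tan(βl) = tan(17.6°) = 0.317
Z_in = Z_0·(Z_L + jZ_0·tanβl)/(Z_0 + jZ_L·tanβl)
     = 50·(192 + j15.9)/(50 + j60.9)

Z_in ≈ 85.1 − j87.8 Ω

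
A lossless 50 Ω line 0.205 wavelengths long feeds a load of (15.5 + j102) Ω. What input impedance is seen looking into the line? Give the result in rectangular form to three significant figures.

Z_in ≈ 5.32 − j44.6 Ω

βl = 2π × 0.205 = 73.8°
tan(βl) = tan(73.8°) = 3.44
Z_in = Z_0·(Z_L + jZ_0·tanβl)/(Z_0 + jZ_L·tanβl)
     = 50·(15.5 + j274)/(-301 + j53.4)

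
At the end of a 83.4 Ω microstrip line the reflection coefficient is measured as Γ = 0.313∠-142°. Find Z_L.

Z_L ≈ 47.3 − j20.2 Ω

Z_L = Z_0·(1 + Γ)/(1 − Γ) = 83.4·(0.753 − j0.193)/(1.25 + j0.193)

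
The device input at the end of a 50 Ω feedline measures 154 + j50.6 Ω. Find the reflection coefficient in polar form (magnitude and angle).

Γ = (Z_L − Z_0)/(Z_L + Z_0) = (104 + j50.6)/(204 + j50.6)
|Γ| = 116/210 = 0.55

Γ ≈ 0.55 ∠ 12°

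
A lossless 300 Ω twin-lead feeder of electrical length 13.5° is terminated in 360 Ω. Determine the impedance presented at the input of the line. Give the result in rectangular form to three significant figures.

tan(βl) = tan(13.5°) = 0.24
Z_in = Z_0·(Z_L + jZ_0·tanβl)/(Z_0 + jZ_L·tanβl)
     = 300·(360 + j72)/(300 + j86.4)

Z_in ≈ 352 − j29.3 Ω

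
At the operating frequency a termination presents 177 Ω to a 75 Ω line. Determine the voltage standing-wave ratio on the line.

Γ = (177 − 75)/(177 + 75) = 0.405
VSWR = (1 + 0.405)/(1 − 0.405)

VSWR ≈ 2.36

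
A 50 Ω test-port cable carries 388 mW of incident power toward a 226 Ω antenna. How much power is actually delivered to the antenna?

Γ = (226 − 50)/(226 + 50) = 0.638
|Γ|² = 0.407
P_refl = |Γ|²·P_inc = 158 mW, P_del = (1 − |Γ|²)·P_inc = 230 mW

P_delivered ≈ 230 mW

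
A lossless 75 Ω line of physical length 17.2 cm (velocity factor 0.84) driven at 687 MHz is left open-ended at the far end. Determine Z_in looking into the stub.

Z_in ≈ +j379 Ω

λ = v/f = 0.84·c / 687 MHz = 0.367 m
βl = 2π·l/λ = 2π × 0.469 = 169°
tan(βl) = -0.198
For an open-ended stub, Z_in = −jZ_0·cot(βl) = −jZ_0/tan(βl)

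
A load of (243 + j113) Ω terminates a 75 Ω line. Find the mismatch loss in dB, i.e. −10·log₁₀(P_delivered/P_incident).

Γ = (168 + j113)/(318 + j113), |Γ| = 0.6
|Γ|² = 0.36, so P_del/P_inc = 1 − |Γ|² = 0.64
ML = −10·log₁₀(1 − |Γ|²)

mismatch loss ≈ 1.94 dB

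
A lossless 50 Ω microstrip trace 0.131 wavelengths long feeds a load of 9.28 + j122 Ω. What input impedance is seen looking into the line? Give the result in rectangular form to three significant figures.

Z_in ≈ 7.43 − j107 Ω

βl = 2π × 0.131 = 47.2°
tan(βl) = tan(47.2°) = 1.08
Z_in = Z_0·(Z_L + jZ_0·tanβl)/(Z_0 + jZ_L·tanβl)
     = 50·(9.28 + j176)/(-81.6 + j10)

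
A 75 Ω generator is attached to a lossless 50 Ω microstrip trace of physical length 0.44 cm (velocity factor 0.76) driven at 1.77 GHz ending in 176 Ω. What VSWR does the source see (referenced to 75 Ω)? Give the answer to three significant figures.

λ = v/f = 0.76·c / 1.77 GHz = 0.129 m
βl = 2π·l/λ = 2π × 0.0342 = 12.3°
tan(βl) = 0.218
Z_in = Z_0·(Z_L + jZ_0·tanβl)/(Z_0 + jZ_L·tanβl) = 116 − j78.1 Ω
Γ_s = (Z_in − Z_s)/(Z_in + Z_s) = (41 − j78.1)/(191 − j78.1), |Γ_s| = 0.428
VSWR = (1 + |Γ_s|)/(1 − |Γ_s|)

VSWR ≈ 2.49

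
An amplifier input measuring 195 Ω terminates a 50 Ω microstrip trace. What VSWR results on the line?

VSWR ≈ 3.9

For a purely resistive load, VSWR = R_L/Z_0 or Z_0/R_L (whichever > 1) = 195/50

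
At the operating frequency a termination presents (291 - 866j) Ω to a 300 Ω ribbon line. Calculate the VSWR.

Γ = (Z_L − Z_0)/(Z_L + Z_0) = (-9 − j866)/(591 − j866)
|Γ| = 866/1050 = 0.826
VSWR = (1 + |Γ|)/(1 − |Γ|) = 1.83/0.174

VSWR ≈ 10.5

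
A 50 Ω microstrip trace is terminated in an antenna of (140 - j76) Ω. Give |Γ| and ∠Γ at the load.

Γ ≈ 0.576 ∠ -18.4°

Γ = (Z_L − Z_0)/(Z_L + Z_0) = (90 − j76)/(190 − j76)
|Γ| = 118/205 = 0.576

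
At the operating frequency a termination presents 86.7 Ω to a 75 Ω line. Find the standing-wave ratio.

VSWR ≈ 1.16

For a purely resistive load, VSWR = R_L/Z_0 or Z_0/R_L (whichever > 1) = 86.7/75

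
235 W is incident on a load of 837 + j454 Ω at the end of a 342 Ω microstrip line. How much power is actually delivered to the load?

P_delivered ≈ 169 W

|Γ| = |(495 + j454)/(1179 + j454)| = 0.532
|Γ|² = 0.283
P_refl = |Γ|²·P_inc = 66.4 W, P_del = (1 − |Γ|²)·P_inc = 169 W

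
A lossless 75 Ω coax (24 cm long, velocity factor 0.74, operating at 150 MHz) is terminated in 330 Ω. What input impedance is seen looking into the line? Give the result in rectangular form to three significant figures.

λ = v/f = 0.74·c / 150 MHz = 1.48 m
βl = 2π·l/λ = 2π × 0.162 = 58.4°
tan(βl) = tan(58.4°) = 1.62
Z_in = Z_0·(Z_L + jZ_0·tanβl)/(Z_0 + jZ_L·tanβl)
     = 75·(330 + j122)/(75 + j536)

Z_in ≈ 23.1 − j43 Ω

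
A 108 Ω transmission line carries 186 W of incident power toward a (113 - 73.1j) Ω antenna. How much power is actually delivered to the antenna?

P_delivered ≈ 168 W

|Γ| = |(5 − j73.1)/(221 − j73.1)| = 0.315
|Γ|² = 0.0991
P_refl = |Γ|²·P_inc = 18.4 W, P_del = (1 − |Γ|²)·P_inc = 168 W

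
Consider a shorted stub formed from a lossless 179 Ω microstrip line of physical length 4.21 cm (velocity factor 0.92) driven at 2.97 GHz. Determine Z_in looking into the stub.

Z_in ≈ −j54.4 Ω

λ = v/f = 0.92·c / 2.97 GHz = 0.0929 m
βl = 2π·l/λ = 2π × 0.453 = 163°
tan(βl) = -0.304
For a shorted stub, Z_in = jZ_0·tan(βl)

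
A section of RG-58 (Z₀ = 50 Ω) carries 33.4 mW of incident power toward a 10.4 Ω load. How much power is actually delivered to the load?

P_delivered ≈ 19 mW

Γ = (10.4 − 50)/(10.4 + 50) = -0.656
|Γ|² = 0.43
P_refl = |Γ|²·P_inc = 14.4 mW, P_del = (1 − |Γ|²)·P_inc = 19 mW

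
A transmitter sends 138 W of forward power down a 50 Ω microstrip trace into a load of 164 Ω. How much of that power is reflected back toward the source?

P_reflected ≈ 39.2 W

Γ = (164 − 50)/(164 + 50) = 0.533
|Γ|² = 0.284
P_refl = |Γ|²·P_inc = 39.2 W, P_del = (1 − |Γ|²)·P_inc = 98.8 W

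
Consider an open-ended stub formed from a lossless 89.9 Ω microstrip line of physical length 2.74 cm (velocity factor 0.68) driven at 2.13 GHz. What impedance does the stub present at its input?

λ = v/f = 0.68·c / 2.13 GHz = 0.0958 m
βl = 2π·l/λ = 2π × 0.286 = 103°
tan(βl) = -4.33
For an open-ended stub, Z_in = −jZ_0·cot(βl) = −jZ_0/tan(βl)

Z_in ≈ +j20.7 Ω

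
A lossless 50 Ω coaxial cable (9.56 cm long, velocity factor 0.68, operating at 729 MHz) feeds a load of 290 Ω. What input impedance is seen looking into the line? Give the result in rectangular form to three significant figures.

λ = v/f = 0.68·c / 729 MHz = 0.28 m
βl = 2π·l/λ = 2π × 0.342 = 123°
tan(βl) = tan(123°) = -1.54
Z_in = Z_0·(Z_L + jZ_0·tanβl)/(Z_0 + jZ_L·tanβl)
     = 50·(290 − j77)/(50 − j447)

Z_in ≈ 12.1 + j31.1 Ω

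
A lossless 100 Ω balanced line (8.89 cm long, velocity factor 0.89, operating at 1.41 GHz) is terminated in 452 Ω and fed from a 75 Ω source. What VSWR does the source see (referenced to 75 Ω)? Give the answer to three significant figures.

λ = v/f = 0.89·c / 1.41 GHz = 0.189 m
βl = 2π·l/λ = 2π × 0.469 = 169°
tan(βl) = -0.194
Z_in = Z_0·(Z_L + jZ_0·tanβl)/(Z_0 + jZ_L·tanβl) = 265 + j213 Ω
Γ_s = (Z_in − Z_s)/(Z_in + Z_s) = (190 + j213)/(340 + j213), |Γ_s| = 0.712
VSWR = (1 + |Γ_s|)/(1 − |Γ_s|)

VSWR ≈ 5.93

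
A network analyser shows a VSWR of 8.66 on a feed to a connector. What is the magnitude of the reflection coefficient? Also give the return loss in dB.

|Γ| ≈ 0.793; return loss ≈ 2.01 dB

|Γ| = (S − 1)/(S + 1) = (8.66 − 1)/(8.66 + 1) = 7.66/9.66
RL = −20·log₁₀|Γ| = −20·log₁₀(0.793)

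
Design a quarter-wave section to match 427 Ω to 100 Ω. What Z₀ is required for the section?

Z_qwt ≈ 207 Ω

Z_qwt = √(Z_0·R_L) = √(100 × 427) = √42700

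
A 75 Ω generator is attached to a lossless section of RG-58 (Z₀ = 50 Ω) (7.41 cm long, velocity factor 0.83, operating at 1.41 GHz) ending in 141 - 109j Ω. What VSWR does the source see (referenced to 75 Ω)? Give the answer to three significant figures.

VSWR ≈ 3.52

λ = v/f = 0.83·c / 1.41 GHz = 0.177 m
βl = 2π·l/λ = 2π × 0.42 = 151°
tan(βl) = -0.553
Z_in = Z_0·(Z_L + jZ_0·tanβl)/(Z_0 + jZ_L·tanβl) = 74.4 + j100 Ω
Γ_s = (Z_in − Z_s)/(Z_in + Z_s) = (-0.586 + j100)/(149 + j100), |Γ_s| = 0.557
VSWR = (1 + |Γ_s|)/(1 − |Γ_s|)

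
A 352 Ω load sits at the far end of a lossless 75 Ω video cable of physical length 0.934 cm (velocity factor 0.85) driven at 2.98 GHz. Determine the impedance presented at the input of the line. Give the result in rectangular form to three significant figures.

λ = v/f = 0.85·c / 2.98 GHz = 0.0856 m
βl = 2π·l/λ = 2π × 0.109 = 39.3°
tan(βl) = tan(39.3°) = 0.818
Z_in = Z_0·(Z_L + jZ_0·tanβl)/(Z_0 + jZ_L·tanβl)
     = 75·(352 + j61.4)/(75 + j288)

Z_in ≈ 37.3 − j81.9 Ω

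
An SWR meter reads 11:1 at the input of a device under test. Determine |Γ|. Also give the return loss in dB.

|Γ| = (S − 1)/(S + 1) = (11 − 1)/(11 + 1) = 10/12
RL = −20·log₁₀|Γ| = −20·log₁₀(0.833)

|Γ| ≈ 0.833; return loss ≈ 1.58 dB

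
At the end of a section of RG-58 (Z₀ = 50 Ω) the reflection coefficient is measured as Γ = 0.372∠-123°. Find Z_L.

Z_L ≈ 27.9 − j20.2 Ω

Z_L = Z_0·(1 + Γ)/(1 − Γ) = 50·(0.797 − j0.312)/(1.2 + j0.312)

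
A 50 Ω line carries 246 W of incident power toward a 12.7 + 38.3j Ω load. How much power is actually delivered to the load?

|Γ| = |(-37.3 + j38.3)/(62.7 + j38.3)| = 0.728
|Γ|² = 0.529
P_refl = |Γ|²·P_inc = 130 W, P_del = (1 − |Γ|²)·P_inc = 116 W

P_delivered ≈ 116 W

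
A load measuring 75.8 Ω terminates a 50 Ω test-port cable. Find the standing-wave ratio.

VSWR ≈ 1.52

Γ = (75.8 − 50)/(75.8 + 50) = 0.205
VSWR = (1 + 0.205)/(1 − 0.205)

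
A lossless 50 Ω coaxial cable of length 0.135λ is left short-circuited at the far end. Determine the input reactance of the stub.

βl = 2π × 0.135 = 48.6°
tan(βl) = 1.13
For a short-circuited stub, Z_in = jZ_0·tan(βl)

X_in ≈ 56.7 Ω (inductive)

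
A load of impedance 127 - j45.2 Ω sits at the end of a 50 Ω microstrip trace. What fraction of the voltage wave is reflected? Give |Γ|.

Γ = (Z_L − Z_0)/(Z_L + Z_0) = (77 − j45.2)/(177 − j45.2)
|Γ| = 89.3/183

|Γ| ≈ 0.489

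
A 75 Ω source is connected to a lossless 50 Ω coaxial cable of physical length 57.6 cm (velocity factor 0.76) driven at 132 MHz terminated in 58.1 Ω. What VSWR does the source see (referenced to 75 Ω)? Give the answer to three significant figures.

VSWR ≈ 1.65

λ = v/f = 0.76·c / 132 MHz = 1.73 m
βl = 2π·l/λ = 2π × 0.333 = 120°
tan(βl) = -1.73
Z_in = Z_0·(Z_L + jZ_0·tanβl)/(Z_0 + jZ_L·tanβl) = 46 + j6.01 Ω
Γ_s = (Z_in − Z_s)/(Z_in + Z_s) = (-29 + j6.01)/(121 + j6.01), |Γ_s| = 0.244
VSWR = (1 + |Γ_s|)/(1 − |Γ_s|)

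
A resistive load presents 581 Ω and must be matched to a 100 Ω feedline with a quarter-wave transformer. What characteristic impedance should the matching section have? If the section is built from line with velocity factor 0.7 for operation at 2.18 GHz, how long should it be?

Z_qwt ≈ 241 Ω; length ≈ 2.41 cm

Z_qwt = √(Z_0·R_L) = √(100 × 581) = √58100
λ = 0.7·c/f = 0.0963 m, so l = λ/4 = 0.0241 m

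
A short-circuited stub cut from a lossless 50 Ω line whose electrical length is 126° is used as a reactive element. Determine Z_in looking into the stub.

tan(βl) = -1.38
For a short-circuited stub, Z_in = jZ_0·tan(βl)

Z_in ≈ −j68.8 Ω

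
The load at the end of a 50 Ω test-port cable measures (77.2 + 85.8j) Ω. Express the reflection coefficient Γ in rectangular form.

Γ ≈ 0.46 + j0.364

Γ = (Z_L − Z_0)/(Z_L + Z_0) = (27.2 + j85.8)/(127.2 + j85.8)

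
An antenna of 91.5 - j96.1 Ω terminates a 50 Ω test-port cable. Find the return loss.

RL ≈ 4.27 dB

Γ = (41.5 − j96.1)/(141.5 − j96.1), |Γ| = 0.612
RL = −20·log₁₀|Γ| = −20·log₁₀(0.612)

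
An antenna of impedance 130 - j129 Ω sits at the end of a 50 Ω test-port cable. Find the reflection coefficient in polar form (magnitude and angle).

Γ = (Z_L − Z_0)/(Z_L + Z_0) = (80 − j129)/(180 − j129)
|Γ| = 152/221 = 0.685

Γ ≈ 0.685 ∠ -22.6°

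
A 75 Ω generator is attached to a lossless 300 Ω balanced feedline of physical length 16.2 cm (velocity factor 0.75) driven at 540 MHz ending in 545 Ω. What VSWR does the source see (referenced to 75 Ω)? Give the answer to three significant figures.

λ = v/f = 0.75·c / 540 MHz = 0.417 m
βl = 2π·l/λ = 2π × 0.389 = 140°
tan(βl) = -0.84
Z_in = Z_0·(Z_L + jZ_0·tanβl)/(Z_0 + jZ_L·tanβl) = 279 + j174 Ω
Γ_s = (Z_in − Z_s)/(Z_in + Z_s) = (204 + j174)/(354 + j174), |Γ_s| = 0.68
VSWR = (1 + |Γ_s|)/(1 − |Γ_s|)

VSWR ≈ 5.25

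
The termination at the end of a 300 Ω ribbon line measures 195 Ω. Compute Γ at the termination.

Γ = (Z_L − Z_0)/(Z_L + Z_0) = (195 − 300)/(195 + 300) = -105/495

Γ = -0.212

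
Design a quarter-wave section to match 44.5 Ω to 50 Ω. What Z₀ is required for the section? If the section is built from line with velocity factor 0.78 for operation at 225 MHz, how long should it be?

Z_qwt = √(Z_0·R_L) = √(50 × 44.5) = √2225
λ = 0.78·c/f = 1.04 m, so l = λ/4 = 0.26 m

Z_qwt ≈ 47.2 Ω; length ≈ 26 cm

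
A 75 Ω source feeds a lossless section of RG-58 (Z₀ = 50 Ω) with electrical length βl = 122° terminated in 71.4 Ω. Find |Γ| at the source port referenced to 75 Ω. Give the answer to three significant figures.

tan(βl) = -1.6
Z_in = Z_0·(Z_L + jZ_0·tanβl)/(Z_0 + jZ_L·tanβl) = 40.9 + j13.4 Ω
Γ_s = (Z_in − Z_s)/(Z_in + Z_s) = (-34.1 + j13.4)/(116 + j13.4), |Γ_s| = 0.314

|Γ| ≈ 0.314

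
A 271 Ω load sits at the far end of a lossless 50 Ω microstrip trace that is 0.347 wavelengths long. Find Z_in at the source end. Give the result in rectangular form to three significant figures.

Z_in ≈ 13.5 + j33.2 Ω

βl = 2π × 0.347 = 125°
tan(βl) = tan(125°) = -1.43
Z_in = Z_0·(Z_L + jZ_0·tanβl)/(Z_0 + jZ_L·tanβl)
     = 50·(271 − j71.6)/(50 − j388)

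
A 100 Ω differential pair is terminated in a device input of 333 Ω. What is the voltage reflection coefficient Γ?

Γ = (Z_L − Z_0)/(Z_L + Z_0) = (333 − 100)/(333 + 100) = 233/433

Γ = 0.538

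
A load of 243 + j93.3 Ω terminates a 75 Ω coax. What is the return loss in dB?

Γ = (168 + j93.3)/(318 + j93.3), |Γ| = 0.58
RL = −20·log₁₀|Γ| = −20·log₁₀(0.58)

RL ≈ 4.73 dB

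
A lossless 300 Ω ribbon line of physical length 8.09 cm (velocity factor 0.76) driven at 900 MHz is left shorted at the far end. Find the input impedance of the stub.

λ = v/f = 0.76·c / 900 MHz = 0.253 m
βl = 2π·l/λ = 2π × 0.319 = 115°
tan(βl) = -2.15
For a shorted stub, Z_in = jZ_0·tan(βl)

Z_in ≈ −j644 Ω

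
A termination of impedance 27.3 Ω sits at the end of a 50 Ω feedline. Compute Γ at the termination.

Γ = -0.294

Γ = (Z_L − Z_0)/(Z_L + Z_0) = (27.3 − 50)/(27.3 + 50) = -22.7/77.3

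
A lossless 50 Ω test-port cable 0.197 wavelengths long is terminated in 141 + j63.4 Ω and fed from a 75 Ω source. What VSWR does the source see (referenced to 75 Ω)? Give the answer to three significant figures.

VSWR ≈ 4.6

βl = 2π × 0.197 = 70.9°
tan(βl) = 2.89
Z_in = Z_0·(Z_L + jZ_0·tanβl)/(Z_0 + jZ_L·tanβl) = 17.9 − j23.2 Ω
Γ_s = (Z_in − Z_s)/(Z_in + Z_s) = (-57.1 − j23.2)/(92.9 − j23.2), |Γ_s| = 0.643
VSWR = (1 + |Γ_s|)/(1 − |Γ_s|)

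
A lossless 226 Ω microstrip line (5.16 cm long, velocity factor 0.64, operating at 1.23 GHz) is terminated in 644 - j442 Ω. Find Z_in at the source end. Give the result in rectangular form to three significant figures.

Z_in ≈ 83.5 + j166 Ω

λ = v/f = 0.64·c / 1.23 GHz = 0.156 m
βl = 2π·l/λ = 2π × 0.331 = 119°
tan(βl) = tan(119°) = -1.8
Z_in = Z_0·(Z_L + jZ_0·tanβl)/(Z_0 + jZ_L·tanβl)
     = 226·(644 − j850)/(-571 − j1160)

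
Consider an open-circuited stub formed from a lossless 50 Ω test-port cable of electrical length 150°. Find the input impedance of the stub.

tan(βl) = -0.577
For an open-circuited stub, Z_in = −jZ_0·cot(βl) = −jZ_0/tan(βl)

Z_in ≈ +j86.6 Ω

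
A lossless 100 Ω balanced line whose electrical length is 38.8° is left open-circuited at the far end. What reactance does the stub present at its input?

tan(βl) = 0.804
For an open-circuited stub, Z_in = −jZ_0·cot(βl) = −jZ_0/tan(βl)

X_in ≈ -124 Ω (capacitive)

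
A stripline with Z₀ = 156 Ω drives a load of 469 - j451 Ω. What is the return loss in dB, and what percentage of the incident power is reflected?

Γ = (313 − j451)/(625 − j451), |Γ| = 0.712
RL = −20·log₁₀(0.712) = 2.95 dB
P_refl/P_inc = |Γ|² = 0.507

RL ≈ 2.95 dB; 50.7% of incident power reflected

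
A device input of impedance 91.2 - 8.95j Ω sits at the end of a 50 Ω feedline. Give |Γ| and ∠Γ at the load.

Γ = (Z_L − Z_0)/(Z_L + Z_0) = (41.2 − j8.95)/(141.2 − j8.95)
|Γ| = 42.2/141 = 0.298

Γ ≈ 0.298 ∠ -8.63°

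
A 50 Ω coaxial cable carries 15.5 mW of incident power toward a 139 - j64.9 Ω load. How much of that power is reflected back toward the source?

P_reflected ≈ 4.71 mW

|Γ| = |(89 − j64.9)/(189 − j64.9)| = 0.551
|Γ|² = 0.304
P_refl = |Γ|²·P_inc = 4.71 mW, P_del = (1 − |Γ|²)·P_inc = 10.8 mW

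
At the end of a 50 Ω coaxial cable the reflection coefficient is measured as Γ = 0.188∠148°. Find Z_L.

Z_L = Z_0·(1 + Γ)/(1 − Γ) = 50·(0.841 + j0.0996)/(1.16 − j0.0996)

Z_L ≈ 35.6 + j7.36 Ω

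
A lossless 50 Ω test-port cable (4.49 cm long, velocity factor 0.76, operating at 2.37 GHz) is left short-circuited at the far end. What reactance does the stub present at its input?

X_in ≈ -10.6 Ω (capacitive)

λ = v/f = 0.76·c / 2.37 GHz = 0.0962 m
βl = 2π·l/λ = 2π × 0.467 = 168°
tan(βl) = -0.212
For a short-circuited stub, Z_in = jZ_0·tan(βl)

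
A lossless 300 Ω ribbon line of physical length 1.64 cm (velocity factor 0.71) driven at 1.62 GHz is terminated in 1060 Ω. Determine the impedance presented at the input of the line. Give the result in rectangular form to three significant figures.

λ = v/f = 0.71·c / 1.62 GHz = 0.131 m
βl = 2π·l/λ = 2π × 0.125 = 44.9°
tan(βl) = tan(44.9°) = 0.997
Z_in = Z_0·(Z_L + jZ_0·tanβl)/(Z_0 + jZ_L·tanβl)
     = 300·(1060 + j299)/(300 + j1060)

Z_in ≈ 158 − j256 Ω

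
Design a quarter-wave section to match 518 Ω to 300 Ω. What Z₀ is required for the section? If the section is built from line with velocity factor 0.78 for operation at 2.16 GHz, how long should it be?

Z_qwt ≈ 394 Ω; length ≈ 2.71 cm

Z_qwt = √(Z_0·R_L) = √(300 × 518) = √155400
λ = 0.78·c/f = 0.108 m, so l = λ/4 = 0.0271 m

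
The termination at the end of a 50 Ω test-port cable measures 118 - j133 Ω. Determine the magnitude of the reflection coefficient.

Γ = (Z_L − Z_0)/(Z_L + Z_0) = (68 − j133)/(168 − j133)
|Γ| = 149/214

|Γ| ≈ 0.697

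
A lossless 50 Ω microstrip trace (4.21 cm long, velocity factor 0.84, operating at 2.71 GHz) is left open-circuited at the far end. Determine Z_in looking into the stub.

Z_in ≈ +j163 Ω

λ = v/f = 0.84·c / 2.71 GHz = 0.093 m
βl = 2π·l/λ = 2π × 0.453 = 163°
tan(βl) = -0.306
For an open-circuited stub, Z_in = −jZ_0·cot(βl) = −jZ_0/tan(βl)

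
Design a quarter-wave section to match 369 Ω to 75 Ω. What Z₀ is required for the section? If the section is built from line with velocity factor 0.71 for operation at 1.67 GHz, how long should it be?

Z_qwt ≈ 166 Ω; length ≈ 3.19 cm

Z_qwt = √(Z_0·R_L) = √(75 × 369) = √27680
λ = 0.71·c/f = 0.128 m, so l = λ/4 = 0.0319 m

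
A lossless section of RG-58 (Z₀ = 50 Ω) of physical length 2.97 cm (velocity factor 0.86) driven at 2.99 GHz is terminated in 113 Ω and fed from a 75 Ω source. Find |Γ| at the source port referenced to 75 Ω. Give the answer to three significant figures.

|Γ| ≈ 0.482

λ = v/f = 0.86·c / 2.99 GHz = 0.0863 m
βl = 2π·l/λ = 2π × 0.344 = 124°
tan(βl) = -1.49
Z_in = Z_0·(Z_L + jZ_0·tanβl)/(Z_0 + jZ_L·tanβl) = 29.5 + j24.8 Ω
Γ_s = (Z_in − Z_s)/(Z_in + Z_s) = (-45.5 + j24.8)/(105 + j24.8), |Γ_s| = 0.482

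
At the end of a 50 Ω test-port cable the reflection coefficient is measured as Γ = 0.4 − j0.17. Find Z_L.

Z_L ≈ 104 − j43.7 Ω

Z_L = Z_0·(1 + Γ)/(1 − Γ) = 50·(1.4 − j0.17)/(0.6 + j0.17)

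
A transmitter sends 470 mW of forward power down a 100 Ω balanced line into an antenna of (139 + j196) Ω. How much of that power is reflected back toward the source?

P_reflected ≈ 196 mW

|Γ| = |(39 + j196)/(239 + j196)| = 0.647
|Γ|² = 0.418
P_refl = |Γ|²·P_inc = 196 mW, P_del = (1 − |Γ|²)·P_inc = 274 mW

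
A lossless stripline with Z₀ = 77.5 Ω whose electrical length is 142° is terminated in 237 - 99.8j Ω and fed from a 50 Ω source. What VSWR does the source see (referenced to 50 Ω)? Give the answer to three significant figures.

VSWR ≈ 4.83

tan(βl) = -0.781
Z_in = Z_0·(Z_L + jZ_0·tanβl)/(Z_0 + jZ_L·tanβl) = 66.9 + j99.4 Ω
Γ_s = (Z_in − Z_s)/(Z_in + Z_s) = (16.9 + j99.4)/(117 + j99.4), |Γ_s| = 0.657
VSWR = (1 + |Γ_s|)/(1 − |Γ_s|)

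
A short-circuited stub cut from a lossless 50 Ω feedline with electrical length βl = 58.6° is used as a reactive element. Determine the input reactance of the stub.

X_in ≈ 81.9 Ω (inductive)

tan(βl) = 1.64
For a short-circuited stub, Z_in = jZ_0·tan(βl)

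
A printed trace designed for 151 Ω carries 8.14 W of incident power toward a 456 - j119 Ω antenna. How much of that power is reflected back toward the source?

P_reflected ≈ 2.28 W

|Γ| = |(305 − j119)/(607 − j119)| = 0.529
|Γ|² = 0.28
P_refl = |Γ|²·P_inc = 2.28 W, P_del = (1 − |Γ|²)·P_inc = 5.86 W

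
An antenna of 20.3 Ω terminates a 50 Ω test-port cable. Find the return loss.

Γ = (20.3 − 50)/(20.3 + 50) = -0.422
RL = −20·log₁₀|Γ| = −20·log₁₀(0.422)

RL ≈ 7.48 dB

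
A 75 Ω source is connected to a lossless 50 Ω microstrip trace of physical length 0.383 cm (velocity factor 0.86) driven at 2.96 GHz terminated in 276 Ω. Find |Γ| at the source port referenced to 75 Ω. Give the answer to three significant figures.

λ = v/f = 0.86·c / 2.96 GHz = 0.0872 m
βl = 2π·l/λ = 2π × 0.0439 = 15.8°
tan(βl) = 0.283
Z_in = Z_0·(Z_L + jZ_0·tanβl)/(Z_0 + jZ_L·tanβl) = 86.5 − j121 Ω
Γ_s = (Z_in − Z_s)/(Z_in + Z_s) = (11.5 − j121)/(162 − j121), |Γ_s| = 0.603

|Γ| ≈ 0.603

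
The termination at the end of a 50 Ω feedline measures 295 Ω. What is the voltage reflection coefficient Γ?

Γ = 0.71

Γ = (Z_L − Z_0)/(Z_L + Z_0) = (295 − 50)/(295 + 50) = 245/345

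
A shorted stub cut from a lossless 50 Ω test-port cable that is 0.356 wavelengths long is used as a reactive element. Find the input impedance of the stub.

Z_in ≈ −j63.6 Ω

βl = 2π × 0.356 = 128°
tan(βl) = -1.27
For a shorted stub, Z_in = jZ_0·tan(βl)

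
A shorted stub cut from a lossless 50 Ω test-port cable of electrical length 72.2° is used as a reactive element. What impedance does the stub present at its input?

tan(βl) = 3.11
For a shorted stub, Z_in = jZ_0·tan(βl)

Z_in ≈ +j156 Ω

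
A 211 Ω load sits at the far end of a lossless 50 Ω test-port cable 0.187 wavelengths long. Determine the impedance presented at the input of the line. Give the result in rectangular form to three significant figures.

βl = 2π × 0.187 = 67.3°
tan(βl) = tan(67.3°) = 2.39
Z_in = Z_0·(Z_L + jZ_0·tanβl)/(Z_0 + jZ_L·tanβl)
     = 50·(211 + j120)/(50 + j505)

Z_in ≈ 13.8 − j19.5 Ω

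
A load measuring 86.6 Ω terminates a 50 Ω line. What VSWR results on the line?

VSWR ≈ 1.73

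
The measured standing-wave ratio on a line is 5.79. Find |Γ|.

|Γ| ≈ 0.705

|Γ| = (S − 1)/(S + 1) = (5.79 − 1)/(5.79 + 1) = 4.79/6.79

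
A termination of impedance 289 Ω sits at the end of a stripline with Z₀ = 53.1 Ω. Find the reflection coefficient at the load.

Γ = (Z_L − Z_0)/(Z_L + Z_0) = (289 − 53.1)/(289 + 53.1) = 235.9/342.1

Γ = 0.69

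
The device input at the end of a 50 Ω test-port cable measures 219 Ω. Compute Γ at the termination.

Γ = 0.628

Γ = (Z_L − Z_0)/(Z_L + Z_0) = (219 − 50)/(219 + 50) = 169/269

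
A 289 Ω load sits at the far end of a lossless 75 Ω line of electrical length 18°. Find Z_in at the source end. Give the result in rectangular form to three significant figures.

Z_in ≈ 124 − j131 Ω

tan(βl) = tan(18°) = 0.325
Z_in = Z_0·(Z_L + jZ_0·tanβl)/(Z_0 + jZ_L·tanβl)
     = 75·(289 + j24.4)/(75 + j93.9)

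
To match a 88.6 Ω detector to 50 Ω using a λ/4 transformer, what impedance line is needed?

Z_qwt = √(Z_0·R_L) = √(50 × 88.6) = √4430

Z_qwt ≈ 66.6 Ω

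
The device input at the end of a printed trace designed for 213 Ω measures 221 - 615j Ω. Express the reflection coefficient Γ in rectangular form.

Γ = (Z_L − Z_0)/(Z_L + Z_0) = (8 − j615)/(434 − j615)

Γ ≈ 0.674 − j0.462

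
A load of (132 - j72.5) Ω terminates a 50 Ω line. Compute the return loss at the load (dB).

RL ≈ 5.06 dB

Γ = (82 − j72.5)/(182 − j72.5), |Γ| = 0.559
RL = −20·log₁₀|Γ| = −20·log₁₀(0.559)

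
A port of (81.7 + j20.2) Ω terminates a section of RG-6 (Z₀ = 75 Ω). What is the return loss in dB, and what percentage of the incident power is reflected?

Γ = (6.7 + j20.2)/(156.7 + j20.2), |Γ| = 0.135
RL = −20·log₁₀(0.135) = 17.4 dB
P_refl/P_inc = |Γ|² = 0.0181

RL ≈ 17.4 dB; 1.81% of incident power reflected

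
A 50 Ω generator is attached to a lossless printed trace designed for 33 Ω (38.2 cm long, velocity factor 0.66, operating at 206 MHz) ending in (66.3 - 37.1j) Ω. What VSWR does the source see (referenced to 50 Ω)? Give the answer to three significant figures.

λ = v/f = 0.66·c / 206 MHz = 0.961 m
βl = 2π·l/λ = 2π × 0.397 = 143°
tan(βl) = -0.751
Z_in = Z_0·(Z_L + jZ_0·tanβl)/(Z_0 + jZ_L·tanβl) = 45 + j39.3 Ω
Γ_s = (Z_in − Z_s)/(Z_in + Z_s) = (-4.96 + j39.3)/(95 + j39.3), |Γ_s| = 0.385
VSWR = (1 + |Γ_s|)/(1 − |Γ_s|)

VSWR ≈ 2.25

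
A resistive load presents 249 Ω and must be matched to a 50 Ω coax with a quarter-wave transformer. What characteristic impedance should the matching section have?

Z_qwt ≈ 112 Ω

Z_qwt = √(Z_0·R_L) = √(50 × 249) = √12450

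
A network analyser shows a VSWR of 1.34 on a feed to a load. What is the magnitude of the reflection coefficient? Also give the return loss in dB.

|Γ| = (S − 1)/(S + 1) = (1.34 − 1)/(1.34 + 1) = 0.34/2.34
RL = −20·log₁₀|Γ| = −20·log₁₀(0.145)

|Γ| ≈ 0.145; return loss ≈ 16.8 dB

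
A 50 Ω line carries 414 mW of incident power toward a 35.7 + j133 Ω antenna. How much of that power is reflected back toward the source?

P_reflected ≈ 296 mW

|Γ| = |(-14.3 + j133)/(85.7 + j133)| = 0.845
|Γ|² = 0.715
P_refl = |Γ|²·P_inc = 296 mW, P_del = (1 − |Γ|²)·P_inc = 118 mW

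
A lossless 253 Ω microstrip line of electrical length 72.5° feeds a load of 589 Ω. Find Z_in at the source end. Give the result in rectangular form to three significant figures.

tan(βl) = tan(72.5°) = 3.17
Z_in = Z_0·(Z_L + jZ_0·tanβl)/(Z_0 + jZ_L·tanβl)
     = 253·(589 + j802)/(253 + j1870)

Z_in ≈ 117 − j63.9 Ω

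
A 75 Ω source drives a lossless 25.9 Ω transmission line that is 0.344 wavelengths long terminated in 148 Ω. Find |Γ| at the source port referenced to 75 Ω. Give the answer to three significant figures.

|Γ| ≈ 0.848

βl = 2π × 0.344 = 124°
tan(βl) = -1.49
Z_in = Z_0·(Z_L + jZ_0·tanβl)/(Z_0 + jZ_L·tanβl) = 6.48 + j16.6 Ω
Γ_s = (Z_in − Z_s)/(Z_in + Z_s) = (-68.5 + j16.6)/(81.5 + j16.6), |Γ_s| = 0.848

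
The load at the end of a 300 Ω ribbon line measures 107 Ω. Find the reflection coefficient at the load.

Γ = -0.474

Γ = (Z_L − Z_0)/(Z_L + Z_0) = (107 − 300)/(107 + 300) = -193/407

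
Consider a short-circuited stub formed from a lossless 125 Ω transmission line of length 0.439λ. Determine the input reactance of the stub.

βl = 2π × 0.439 = 158°
tan(βl) = -0.403
For a short-circuited stub, Z_in = jZ_0·tan(βl)

X_in ≈ -50.4 Ω (capacitive)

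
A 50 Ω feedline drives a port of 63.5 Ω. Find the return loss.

Γ = (63.5 − 50)/(63.5 + 50) = 0.119
RL = −20·log₁₀|Γ| = −20·log₁₀(0.119)

RL ≈ 18.5 dB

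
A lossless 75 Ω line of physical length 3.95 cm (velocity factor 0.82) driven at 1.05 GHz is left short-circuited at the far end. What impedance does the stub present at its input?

Z_in ≈ +j134 Ω

λ = v/f = 0.82·c / 1.05 GHz = 0.234 m
βl = 2π·l/λ = 2π × 0.169 = 60.7°
tan(βl) = 1.78
For a short-circuited stub, Z_in = jZ_0·tan(βl)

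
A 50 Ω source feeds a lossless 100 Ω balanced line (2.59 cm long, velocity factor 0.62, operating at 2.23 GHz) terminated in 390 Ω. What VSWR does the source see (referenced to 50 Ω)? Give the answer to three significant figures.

λ = v/f = 0.62·c / 2.23 GHz = 0.0834 m
βl = 2π·l/λ = 2π × 0.311 = 112°
tan(βl) = -2.5
Z_in = Z_0·(Z_L + jZ_0·tanβl)/(Z_0 + jZ_L·tanβl) = 29.4 + j37 Ω
Γ_s = (Z_in − Z_s)/(Z_in + Z_s) = (-20.6 + j37)/(79.4 + j37), |Γ_s| = 0.483
VSWR = (1 + |Γ_s|)/(1 − |Γ_s|)

VSWR ≈ 2.87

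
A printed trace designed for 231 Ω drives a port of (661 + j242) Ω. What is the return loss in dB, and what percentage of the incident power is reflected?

Γ = (430 + j242)/(892 + j242), |Γ| = 0.534
RL = −20·log₁₀(0.534) = 5.45 dB
P_refl/P_inc = |Γ|² = 0.285

RL ≈ 5.45 dB; 28.5% of incident power reflected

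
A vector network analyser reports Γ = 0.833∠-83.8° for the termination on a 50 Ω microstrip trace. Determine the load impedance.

Z_L = Z_0·(1 + Γ)/(1 − Γ) = 50·(1.09 − j0.828)/(0.91 + j0.828)

Z_L ≈ 10.1 − j54.7 Ω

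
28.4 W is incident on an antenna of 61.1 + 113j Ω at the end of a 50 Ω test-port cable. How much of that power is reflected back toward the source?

P_reflected ≈ 14.6 W

|Γ| = |(11.1 + j113)/(111.1 + j113)| = 0.717
|Γ|² = 0.513
P_refl = |Γ|²·P_inc = 14.6 W, P_del = (1 − |Γ|²)·P_inc = 13.8 W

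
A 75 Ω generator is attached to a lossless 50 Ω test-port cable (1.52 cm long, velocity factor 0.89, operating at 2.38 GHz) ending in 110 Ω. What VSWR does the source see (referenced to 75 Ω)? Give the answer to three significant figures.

VSWR ≈ 2.58

λ = v/f = 0.89·c / 2.38 GHz = 0.112 m
βl = 2π·l/λ = 2π × 0.135 = 48.8°
tan(βl) = 1.14
Z_in = Z_0·(Z_L + jZ_0·tanβl)/(Z_0 + jZ_L·tanβl) = 34.7 − j30 Ω
Γ_s = (Z_in − Z_s)/(Z_in + Z_s) = (-40.3 − j30)/(110 − j30), |Γ_s| = 0.442
VSWR = (1 + |Γ_s|)/(1 − |Γ_s|)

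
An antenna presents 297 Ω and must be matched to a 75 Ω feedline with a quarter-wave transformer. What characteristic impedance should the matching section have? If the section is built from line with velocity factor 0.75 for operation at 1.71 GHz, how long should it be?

Z_qwt ≈ 149 Ω; length ≈ 3.29 cm

Z_qwt = √(Z_0·R_L) = √(75 × 297) = √22280
λ = 0.75·c/f = 0.132 m, so l = λ/4 = 0.0329 m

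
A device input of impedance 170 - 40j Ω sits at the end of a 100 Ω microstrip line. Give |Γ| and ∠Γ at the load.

Γ = (Z_L − Z_0)/(Z_L + Z_0) = (70 − j40)/(270 − j40)
|Γ| = 80.6/273 = 0.295

Γ ≈ 0.295 ∠ -21.3°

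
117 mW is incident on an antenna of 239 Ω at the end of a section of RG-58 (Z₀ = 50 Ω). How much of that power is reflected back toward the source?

P_reflected ≈ 50 mW

Γ = (239 − 50)/(239 + 50) = 0.654
|Γ|² = 0.428
P_refl = |Γ|²·P_inc = 50 mW, P_del = (1 − |Γ|²)·P_inc = 67 mW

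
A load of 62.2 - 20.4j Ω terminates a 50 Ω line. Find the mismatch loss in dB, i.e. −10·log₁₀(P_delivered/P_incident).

Γ = (12.2 − j20.4)/(112.2 − j20.4), |Γ| = 0.208
|Γ|² = 0.0434, so P_del/P_inc = 1 − |Γ|² = 0.957
ML = −10·log₁₀(1 − |Γ|²)

mismatch loss ≈ 0.193 dB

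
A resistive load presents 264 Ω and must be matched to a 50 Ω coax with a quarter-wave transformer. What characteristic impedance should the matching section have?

Z_qwt = √(Z_0·R_L) = √(50 × 264) = √13200

Z_qwt ≈ 115 Ω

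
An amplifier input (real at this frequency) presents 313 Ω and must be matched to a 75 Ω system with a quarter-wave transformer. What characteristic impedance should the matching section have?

Z_qwt ≈ 153 Ω

Z_qwt = √(Z_0·R_L) = √(75 × 313) = √23480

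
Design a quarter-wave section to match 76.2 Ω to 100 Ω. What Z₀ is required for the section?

Z_qwt ≈ 87.3 Ω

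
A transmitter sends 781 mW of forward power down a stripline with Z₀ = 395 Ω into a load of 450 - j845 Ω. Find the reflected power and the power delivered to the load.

P_reflected ≈ 392 mW; P_delivered ≈ 389 mW

|Γ| = |(55 − j845)/(845 − j845)| = 0.709
|Γ|² = 0.502
P_refl = |Γ|²·P_inc = 392 mW, P_del = (1 − |Γ|²)·P_inc = 389 mW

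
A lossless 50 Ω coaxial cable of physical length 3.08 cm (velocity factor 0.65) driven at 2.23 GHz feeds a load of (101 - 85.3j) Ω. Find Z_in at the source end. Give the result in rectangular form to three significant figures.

Z_in ≈ 31.5 + j52.4 Ω

λ = v/f = 0.65·c / 2.23 GHz = 0.0874 m
βl = 2π·l/λ = 2π × 0.352 = 127°
tan(βl) = tan(127°) = -1.34
Z_in = Z_0·(Z_L + jZ_0·tanβl)/(Z_0 + jZ_L·tanβl)
     = 50·(101 − j152)/(-64 − j135)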